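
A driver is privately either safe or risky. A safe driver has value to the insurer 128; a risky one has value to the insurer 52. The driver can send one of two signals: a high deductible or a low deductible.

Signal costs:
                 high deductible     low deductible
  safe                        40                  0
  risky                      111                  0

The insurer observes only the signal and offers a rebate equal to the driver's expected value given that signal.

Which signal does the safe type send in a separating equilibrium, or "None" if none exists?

high deductible

Try safe → high deductible, risky → low deductible:
  Under separation the insurer infers type exactly: high deductible → safe (pays 128), low deductible → risky (pays 52).
  Safe: high deductible gives 128 − 40 = 88; low deductible gives 52 − 0 = 52. No deviation. ✓
  Risky: low deductible gives 52 − 0 = 52; high deductible gives 128 − 111 = 17. No deviation. ✓
Both hold — the safe type sends high deductible.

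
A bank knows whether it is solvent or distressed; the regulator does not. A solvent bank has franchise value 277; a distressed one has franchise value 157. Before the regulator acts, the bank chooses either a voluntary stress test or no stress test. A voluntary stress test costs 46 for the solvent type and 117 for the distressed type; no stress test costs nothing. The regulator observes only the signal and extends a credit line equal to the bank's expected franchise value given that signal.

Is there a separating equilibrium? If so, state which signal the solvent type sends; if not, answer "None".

Try solvent → stress test, distressed → no stress test:
  If types separate, stress test earns payment 277 and no stress test earns 157.
  Solvent: stress test gives 277 − 46 = 231; no stress test gives 157 − 0 = 157. No deviation. ✓
  Distressed: no stress test gives 157 − 0 = 157; stress test gives 277 − 117 = 160. Would deviate. ✗
Try solvent → no stress test, distressed → stress test:
  If types separate, no stress test earns payment 277 and stress test earns 157.
  Solvent: no stress test gives 277 − 0 = 277; stress test gives 157 − 46 = 111. No deviation. ✓
  Distressed: stress test gives 157 − 117 = 40; no stress test gives 277 − 0 = 277. Would deviate. ✗
Neither assignment is incentive-compatible.

None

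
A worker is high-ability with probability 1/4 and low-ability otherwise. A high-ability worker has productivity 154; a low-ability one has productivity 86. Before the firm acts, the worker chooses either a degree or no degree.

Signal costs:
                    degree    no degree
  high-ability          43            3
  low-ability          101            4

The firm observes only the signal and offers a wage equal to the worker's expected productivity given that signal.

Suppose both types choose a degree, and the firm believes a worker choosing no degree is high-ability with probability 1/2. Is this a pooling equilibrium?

On the equilibrium path (degree) the firm holds the prior 1/4 and pays 1/4·154 + 3/4·86 = 103. Off-path (no degree) belief 1/2 gives 1/2·154 + 1/2·86 = 120.
High-ability: degree gives 103 − 43 = 60; no degree gives 120 − 3 = 117. Deviates. ✗
Low-ability: degree gives 103 − 101 = 2; no degree gives 120 − 4 = 116. Deviates. ✗

No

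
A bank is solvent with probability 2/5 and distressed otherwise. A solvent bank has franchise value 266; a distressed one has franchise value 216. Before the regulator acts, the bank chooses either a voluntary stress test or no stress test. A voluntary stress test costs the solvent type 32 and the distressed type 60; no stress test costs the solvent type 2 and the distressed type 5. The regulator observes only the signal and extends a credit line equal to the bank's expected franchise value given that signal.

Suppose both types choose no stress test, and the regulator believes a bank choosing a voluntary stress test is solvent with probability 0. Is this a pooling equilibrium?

Yes

At the pooled signal (no stress test) the regulator holds the prior 2/5 and pays 2/5·266 + 3/5·216 = 236. Off-path (stress test) belief 0 gives 0·266 + 1·216 = 216.
Solvent: no stress test gives 236 − 2 = 234; stress test gives 216 − 32 = 184. Stays. ✓
Distressed: no stress test gives 236 − 5 = 231; stress test gives 216 − 60 = 156. Stays. ✓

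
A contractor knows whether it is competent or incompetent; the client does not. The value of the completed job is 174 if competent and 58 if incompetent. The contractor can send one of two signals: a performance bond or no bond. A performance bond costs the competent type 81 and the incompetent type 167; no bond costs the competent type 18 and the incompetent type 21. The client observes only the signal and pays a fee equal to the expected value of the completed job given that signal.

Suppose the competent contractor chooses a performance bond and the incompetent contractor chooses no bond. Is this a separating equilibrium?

If types separate, bond earns payment 174 and no bond earns 58.
Competent: bond gives 174 − 81 = 93; no bond gives 58 − 18 = 40. No deviation. ✓
Incompetent: no bond gives 58 − 21 = 37; bond gives 174 − 167 = 7. No deviation. ✓
Both incentive constraints hold.

Yes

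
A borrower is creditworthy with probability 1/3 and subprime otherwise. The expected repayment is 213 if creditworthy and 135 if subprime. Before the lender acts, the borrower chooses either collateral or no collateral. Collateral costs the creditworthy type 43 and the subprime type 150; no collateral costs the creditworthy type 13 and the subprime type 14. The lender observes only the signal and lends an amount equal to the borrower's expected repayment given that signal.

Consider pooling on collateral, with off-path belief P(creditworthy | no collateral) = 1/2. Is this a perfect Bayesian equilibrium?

No

At the pooled signal (collateral) the lender holds the prior 1/3 and pays 1/3·213 + 2/3·135 = 161. Off-path (no collateral) belief 1/2 gives 1/2·213 + 1/2·135 = 174.
Creditworthy: collateral gives 161 − 43 = 118; no collateral gives 174 − 13 = 161. Deviates. ✗
Subprime: collateral gives 161 − 150 = 11; no collateral gives 174 − 14 = 160. Deviates. ✗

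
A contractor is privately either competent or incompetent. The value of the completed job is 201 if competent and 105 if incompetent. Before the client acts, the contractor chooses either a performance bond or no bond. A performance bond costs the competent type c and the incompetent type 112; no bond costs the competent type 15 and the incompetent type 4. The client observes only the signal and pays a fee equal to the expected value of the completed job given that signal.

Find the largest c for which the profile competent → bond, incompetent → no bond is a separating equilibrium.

Under separation: bond → competent (pays 201); no bond → incompetent (pays 105).
Incompetent: 105 − 4 = 101 ≥ 201 − 112 = 89. Holds regardless of c. ✓
Competent: 201 − c ≥ 105 − 15, so c ≤ 201 − 90 = 111.

111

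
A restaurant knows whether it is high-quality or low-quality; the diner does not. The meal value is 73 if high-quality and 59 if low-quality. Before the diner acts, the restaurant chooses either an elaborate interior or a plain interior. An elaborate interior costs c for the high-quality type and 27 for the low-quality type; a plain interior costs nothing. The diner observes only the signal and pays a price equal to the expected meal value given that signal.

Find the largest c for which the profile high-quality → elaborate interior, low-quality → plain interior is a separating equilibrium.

14

Under separation: elaborate interior → high-quality (pays 73); plain interior → low-quality (pays 59).
Low-quality: 59 − 0 = 59 ≥ 73 − 27 = 46. Holds regardless of c. ✓
High-quality: 73 − c ≥ 59 − 0, so c ≤ 73 − 59 = 14.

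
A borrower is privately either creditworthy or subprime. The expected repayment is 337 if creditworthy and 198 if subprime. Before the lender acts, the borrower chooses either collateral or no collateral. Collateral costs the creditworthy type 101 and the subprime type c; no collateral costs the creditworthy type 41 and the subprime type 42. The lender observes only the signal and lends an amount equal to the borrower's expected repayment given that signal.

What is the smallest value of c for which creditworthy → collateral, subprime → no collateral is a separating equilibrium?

Under separation: collateral → creditworthy (pays 337); no collateral → subprime (pays 198).
Creditworthy: 337 − 101 = 236 ≥ 198 − 41 = 157. Holds regardless of c. ✓
Subprime: 198 − 42 ≥ 337 − c, so c ≥ 337 − 156 = 181.

181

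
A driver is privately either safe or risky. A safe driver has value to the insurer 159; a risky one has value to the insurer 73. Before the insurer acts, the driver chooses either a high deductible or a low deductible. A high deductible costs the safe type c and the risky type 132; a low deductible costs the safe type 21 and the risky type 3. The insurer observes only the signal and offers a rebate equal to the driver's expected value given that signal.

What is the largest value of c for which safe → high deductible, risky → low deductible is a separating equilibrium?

107

Under separation: high deductible → safe (pays 159); low deductible → risky (pays 73).
Risky: 73 − 3 = 70 ≥ 159 − 132 = 27. Holds regardless of c. ✓
Safe: 159 − c ≥ 73 − 21, so c ≤ 159 − 52 = 107.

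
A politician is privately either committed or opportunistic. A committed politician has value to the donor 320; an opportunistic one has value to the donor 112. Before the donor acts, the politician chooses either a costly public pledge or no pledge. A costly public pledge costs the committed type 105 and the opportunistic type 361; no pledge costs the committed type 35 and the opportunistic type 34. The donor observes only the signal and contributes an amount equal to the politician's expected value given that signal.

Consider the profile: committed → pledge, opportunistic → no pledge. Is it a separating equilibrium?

If types separate, pledge earns payment 320 and no pledge earns 112.
Committed: pledge gives 320 − 105 = 215; no pledge gives 112 − 35 = 77. No deviation. ✓
Opportunistic: no pledge gives 112 − 34 = 78; pledge gives 320 − 361 = -41. No deviation. ✓
Both incentive constraints hold.

Yes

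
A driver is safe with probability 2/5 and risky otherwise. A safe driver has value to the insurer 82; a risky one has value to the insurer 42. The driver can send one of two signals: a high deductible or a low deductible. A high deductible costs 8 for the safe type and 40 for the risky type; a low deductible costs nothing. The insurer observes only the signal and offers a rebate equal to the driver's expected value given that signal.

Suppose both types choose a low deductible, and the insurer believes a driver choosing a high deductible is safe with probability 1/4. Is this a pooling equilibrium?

Yes

On the equilibrium path (low deductible) the insurer holds the prior 2/5 and pays 2/5·82 + 3/5·42 = 58. Off-path (high deductible) belief 1/4 gives 1/4·82 + 3/4·42 = 52.
Safe: low deductible gives 58 − 0 = 58; high deductible gives 52 − 8 = 44. Stays. ✓
Risky: low deductible gives 58 − 0 = 58; high deductible gives 52 − 40 = 12. Stays. ✓
Beliefs are Bayes-consistent on-path and both types best-respond.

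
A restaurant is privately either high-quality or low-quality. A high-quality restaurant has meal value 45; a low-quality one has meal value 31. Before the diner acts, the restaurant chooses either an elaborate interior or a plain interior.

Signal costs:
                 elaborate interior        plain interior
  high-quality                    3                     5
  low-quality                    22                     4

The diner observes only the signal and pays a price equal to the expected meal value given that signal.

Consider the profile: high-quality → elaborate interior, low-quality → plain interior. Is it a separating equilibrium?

Under separation the diner infers type exactly: elaborate interior → high-quality (pays 45), plain interior → low-quality (pays 31).
High-quality: elaborate interior gives 45 − 3 = 42; plain interior gives 31 − 5 = 26. No deviation. ✓
Low-quality: plain interior gives 31 − 4 = 27; elaborate interior gives 45 − 22 = 23. No deviation. ✓
Both incentive constraints hold.

Yes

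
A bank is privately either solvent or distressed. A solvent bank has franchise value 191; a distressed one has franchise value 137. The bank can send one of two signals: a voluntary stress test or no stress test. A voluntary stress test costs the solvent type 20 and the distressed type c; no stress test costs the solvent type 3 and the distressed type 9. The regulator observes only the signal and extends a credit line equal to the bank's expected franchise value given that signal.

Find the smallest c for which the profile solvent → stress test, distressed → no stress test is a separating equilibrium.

63

Under separation: stress test → solvent (pays 191); no stress test → distressed (pays 137).
Solvent: 191 − 20 = 171 ≥ 137 − 3 = 134. Holds regardless of c. ✓
Distressed: 137 − 9 ≥ 191 − c, so c ≥ 191 − 128 = 63.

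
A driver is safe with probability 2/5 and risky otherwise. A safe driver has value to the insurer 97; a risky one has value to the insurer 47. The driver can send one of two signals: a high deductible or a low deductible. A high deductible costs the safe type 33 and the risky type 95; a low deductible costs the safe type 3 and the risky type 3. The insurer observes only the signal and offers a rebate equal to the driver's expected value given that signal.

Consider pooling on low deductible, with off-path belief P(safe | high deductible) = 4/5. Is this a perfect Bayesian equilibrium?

Yes

At the pooled signal (low deductible) the insurer holds the prior 2/5 and pays 2/5·97 + 3/5·47 = 67. Off-path (high deductible) belief 4/5 gives 4/5·97 + 1/5·47 = 87.
Safe: low deductible gives 67 − 3 = 64; high deductible gives 87 − 33 = 54. Stays. ✓
Risky: low deductible gives 67 − 3 = 64; high deductible gives 87 − 95 = -8. Stays. ✓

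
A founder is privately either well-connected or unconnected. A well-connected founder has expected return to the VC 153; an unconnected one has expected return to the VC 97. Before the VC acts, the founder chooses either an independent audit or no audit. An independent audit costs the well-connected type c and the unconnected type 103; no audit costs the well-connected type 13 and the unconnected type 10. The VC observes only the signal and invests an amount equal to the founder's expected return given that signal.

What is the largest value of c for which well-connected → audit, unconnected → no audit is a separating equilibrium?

Under separation: audit → well-connected (pays 153); no audit → unconnected (pays 97).
Unconnected: 97 − 10 = 87 ≥ 153 − 103 = 50. Holds regardless of c. ✓
Well-connected: 153 − c ≥ 97 − 13, so c ≤ 153 − 84 = 69.

69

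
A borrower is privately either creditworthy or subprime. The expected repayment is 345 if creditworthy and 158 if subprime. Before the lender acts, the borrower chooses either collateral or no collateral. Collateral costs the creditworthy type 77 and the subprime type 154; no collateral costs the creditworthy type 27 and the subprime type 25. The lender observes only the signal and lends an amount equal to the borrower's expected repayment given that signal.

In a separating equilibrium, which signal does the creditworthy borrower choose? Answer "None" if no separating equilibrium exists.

None

Try creditworthy → collateral, subprime → no collateral:
  If types separate, collateral earns payment 345 and no collateral earns 158.
  Creditworthy: collateral gives 345 − 77 = 268; no collateral gives 158 − 27 = 131. No deviation. ✓
  Subprime: no collateral gives 158 − 25 = 133; collateral gives 345 − 154 = 191. Would deviate. ✗
Try creditworthy → no collateral, subprime → collateral:
  If types separate, no collateral earns payment 345 and collateral earns 158.
  Creditworthy: no collateral gives 345 − 27 = 318; collateral gives 158 − 77 = 81. No deviation. ✓
  Subprime: collateral gives 158 − 154 = 4; no collateral gives 345 − 25 = 320. Would deviate. ✗
Neither assignment is incentive-compatible.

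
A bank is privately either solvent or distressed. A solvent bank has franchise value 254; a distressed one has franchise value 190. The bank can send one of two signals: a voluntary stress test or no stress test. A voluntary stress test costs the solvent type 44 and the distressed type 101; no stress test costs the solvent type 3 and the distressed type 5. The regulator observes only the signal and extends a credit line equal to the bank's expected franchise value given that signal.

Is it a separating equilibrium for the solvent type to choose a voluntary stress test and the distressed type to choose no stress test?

Yes

If types separate, stress test earns payment 254 and no stress test earns 190.
Solvent: stress test gives 254 − 44 = 210; no stress test gives 190 − 3 = 187. No deviation. ✓
Distressed: no stress test gives 190 − 5 = 185; stress test gives 254 − 101 = 153. No deviation. ✓
Both incentive constraints hold.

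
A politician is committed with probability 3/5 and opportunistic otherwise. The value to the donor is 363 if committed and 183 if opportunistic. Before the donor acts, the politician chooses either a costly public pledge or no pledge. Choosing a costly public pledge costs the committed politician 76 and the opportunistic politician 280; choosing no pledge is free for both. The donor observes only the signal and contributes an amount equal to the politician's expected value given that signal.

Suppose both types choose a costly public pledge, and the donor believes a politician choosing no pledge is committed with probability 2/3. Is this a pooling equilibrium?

No

At the pooled signal (pledge) the donor holds the prior 3/5 and pays 3/5·363 + 2/5·183 = 291. Off-path (no pledge) belief 2/3 gives 2/3·363 + 1/3·183 = 303.
Committed: pledge gives 291 − 76 = 215; no pledge gives 303 − 0 = 303. Deviates. ✗
Opportunistic: pledge gives 291 − 280 = 11; no pledge gives 303 − 0 = 303. Deviates. ✗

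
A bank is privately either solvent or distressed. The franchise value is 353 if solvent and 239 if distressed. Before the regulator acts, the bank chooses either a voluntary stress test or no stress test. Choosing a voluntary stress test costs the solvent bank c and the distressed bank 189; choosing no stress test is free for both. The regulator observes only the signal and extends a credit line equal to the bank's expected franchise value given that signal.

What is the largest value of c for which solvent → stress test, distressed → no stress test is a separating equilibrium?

114

Under separation: stress test → solvent (pays 353); no stress test → distressed (pays 239).
Distressed: 239 − 0 = 239 ≥ 353 − 189 = 164. Holds regardless of c. ✓
Solvent: 353 − c ≥ 239 − 0, so c ≤ 353 − 239 = 114.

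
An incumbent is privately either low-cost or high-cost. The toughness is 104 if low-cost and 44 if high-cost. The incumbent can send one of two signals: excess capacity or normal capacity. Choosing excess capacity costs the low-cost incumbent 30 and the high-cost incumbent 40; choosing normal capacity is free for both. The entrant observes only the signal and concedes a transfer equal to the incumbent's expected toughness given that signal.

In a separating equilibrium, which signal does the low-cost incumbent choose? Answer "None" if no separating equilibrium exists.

None

Try low-cost → excess capacity, high-cost → normal capacity:
  If types separate, excess capacity earns payment 104 and normal capacity earns 44.
  Low-cost: excess capacity gives 104 − 30 = 74; normal capacity gives 44 − 0 = 44. No deviation. ✓
  High-cost: normal capacity gives 44 − 0 = 44; excess capacity gives 104 − 40 = 64. Would deviate. ✗
Try low-cost → normal capacity, high-cost → excess capacity:
  If types separate, normal capacity earns payment 104 and excess capacity earns 44.
  Low-cost: normal capacity gives 104 − 0 = 104; excess capacity gives 44 − 30 = 14. No deviation. ✓
  High-cost: excess capacity gives 44 − 40 = 4; normal capacity gives 104 − 0 = 104. Would deviate. ✗
Neither assignment is incentive-compatible.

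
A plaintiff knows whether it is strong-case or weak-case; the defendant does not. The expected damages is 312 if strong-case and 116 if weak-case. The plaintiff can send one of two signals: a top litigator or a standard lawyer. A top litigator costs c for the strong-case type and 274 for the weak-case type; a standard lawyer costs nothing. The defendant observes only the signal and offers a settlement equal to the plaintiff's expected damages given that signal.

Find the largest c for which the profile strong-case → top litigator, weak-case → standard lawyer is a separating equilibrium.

196

Under separation: top litigator → strong-case (pays 312); standard lawyer → weak-case (pays 116).
Weak-case: 116 − 0 = 116 ≥ 312 − 274 = 38. Holds regardless of c. ✓
Strong-case: 312 − c ≥ 116 − 0, so c ≤ 312 − 116 = 196.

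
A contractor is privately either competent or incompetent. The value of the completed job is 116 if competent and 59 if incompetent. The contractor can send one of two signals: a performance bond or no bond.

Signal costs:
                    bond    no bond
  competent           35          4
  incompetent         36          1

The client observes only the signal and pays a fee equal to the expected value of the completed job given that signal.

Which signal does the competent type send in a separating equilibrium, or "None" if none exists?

Try competent → bond, incompetent → no bond:
  If types separate, bond earns payment 116 and no bond earns 59.
  Competent: bond gives 116 − 35 = 81; no bond gives 59 − 4 = 55. No deviation. ✓
  Incompetent: no bond gives 59 − 1 = 58; bond gives 116 − 36 = 80. Would deviate. ✗
Try competent → no bond, incompetent → bond:
  If types separate, no bond earns payment 116 and bond earns 59.
  Competent: no bond gives 116 − 4 = 112; bond gives 59 − 35 = 24. No deviation. ✓
  Incompetent: bond gives 59 − 36 = 23; no bond gives 116 − 1 = 115. Would deviate. ✗
Neither assignment is incentive-compatible.

None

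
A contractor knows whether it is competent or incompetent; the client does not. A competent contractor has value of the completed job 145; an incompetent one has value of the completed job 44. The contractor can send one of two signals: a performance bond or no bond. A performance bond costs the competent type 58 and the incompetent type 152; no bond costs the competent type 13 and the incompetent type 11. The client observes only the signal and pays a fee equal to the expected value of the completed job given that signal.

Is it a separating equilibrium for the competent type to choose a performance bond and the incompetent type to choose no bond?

Yes

Under separation the client infers type exactly: bond → competent (pays 145), no bond → incompetent (pays 44).
Competent: bond gives 145 − 58 = 87; no bond gives 44 − 13 = 31. No deviation. ✓
Incompetent: no bond gives 44 − 11 = 33; bond gives 145 − 152 = -7. No deviation. ✓
Both incentive constraints hold.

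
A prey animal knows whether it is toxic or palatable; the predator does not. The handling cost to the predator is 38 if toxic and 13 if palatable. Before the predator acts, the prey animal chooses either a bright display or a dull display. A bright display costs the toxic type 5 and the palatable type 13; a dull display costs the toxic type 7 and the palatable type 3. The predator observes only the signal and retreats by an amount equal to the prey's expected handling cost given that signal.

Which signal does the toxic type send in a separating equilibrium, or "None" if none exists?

Try toxic → bright display, palatable → dull display:
  Under separation the predator infers type exactly: bright display → toxic (pays 38), dull display → palatable (pays 13).
  Toxic: bright display gives 38 − 5 = 33; dull display gives 13 − 7 = 6. No deviation. ✓
  Palatable: dull display gives 13 − 3 = 10; bright display gives 38 − 13 = 25. Would deviate. ✗
Try toxic → dull display, palatable → bright display:
  Under separation the predator infers type exactly: dull display → toxic (pays 38), bright display → palatable (pays 13).
  Toxic: dull display gives 38 − 7 = 31; bright display gives 13 − 5 = 8. No deviation. ✓
  Palatable: bright display gives 13 − 13 = 0; dull display gives 38 − 3 = 35. Would deviate. ✗
Neither assignment is incentive-compatible.

None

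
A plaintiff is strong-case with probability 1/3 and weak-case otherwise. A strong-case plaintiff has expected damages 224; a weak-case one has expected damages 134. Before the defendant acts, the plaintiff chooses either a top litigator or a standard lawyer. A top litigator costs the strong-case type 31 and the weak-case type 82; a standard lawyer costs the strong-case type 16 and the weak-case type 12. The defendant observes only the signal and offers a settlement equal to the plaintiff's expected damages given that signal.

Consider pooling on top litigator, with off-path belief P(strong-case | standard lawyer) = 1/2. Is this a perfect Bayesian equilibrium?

No

At the pooled signal (top litigator) the defendant holds the prior 1/3 and pays 1/3·224 + 2/3·134 = 164. Off-path (standard lawyer) belief 1/2 gives 1/2·224 + 1/2·134 = 179.
Strong-case: top litigator gives 164 − 31 = 133; standard lawyer gives 179 − 16 = 163. Deviates. ✗
Weak-case: top litigator gives 164 − 82 = 82; standard lawyer gives 179 − 12 = 167. Deviates. ✗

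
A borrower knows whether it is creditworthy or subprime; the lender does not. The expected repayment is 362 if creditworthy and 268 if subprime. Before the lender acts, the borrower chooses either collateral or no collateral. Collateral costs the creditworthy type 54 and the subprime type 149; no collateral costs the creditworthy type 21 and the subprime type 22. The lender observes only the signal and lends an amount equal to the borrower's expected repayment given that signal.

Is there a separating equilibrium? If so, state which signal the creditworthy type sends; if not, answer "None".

collateral

Try creditworthy → collateral, subprime → no collateral:
  If types separate, collateral earns payment 362 and no collateral earns 268.
  Creditworthy: collateral gives 362 − 54 = 308; no collateral gives 268 − 21 = 247. No deviation. ✓
  Subprime: no collateral gives 268 − 22 = 246; collateral gives 362 − 149 = 213. No deviation. ✓
Both hold — the creditworthy type sends collateral.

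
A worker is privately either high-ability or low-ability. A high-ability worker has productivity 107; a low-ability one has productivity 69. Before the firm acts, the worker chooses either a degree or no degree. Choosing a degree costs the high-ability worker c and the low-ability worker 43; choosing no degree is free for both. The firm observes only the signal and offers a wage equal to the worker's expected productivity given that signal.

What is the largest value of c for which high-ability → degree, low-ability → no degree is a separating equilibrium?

Under separation: degree → high-ability (pays 107); no degree → low-ability (pays 69).
Low-ability: 69 − 0 = 69 ≥ 107 − 43 = 64. Holds regardless of c. ✓
High-ability: 107 − c ≥ 69 − 0, so c ≤ 107 − 69 = 38.

38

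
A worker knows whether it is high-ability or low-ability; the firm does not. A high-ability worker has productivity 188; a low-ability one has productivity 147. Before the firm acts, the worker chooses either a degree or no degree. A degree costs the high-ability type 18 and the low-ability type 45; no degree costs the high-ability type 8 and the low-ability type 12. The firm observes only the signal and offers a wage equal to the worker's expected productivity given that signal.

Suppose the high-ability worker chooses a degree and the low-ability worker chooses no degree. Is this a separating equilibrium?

Under separation the firm infers type exactly: degree → high-ability (pays 188), no degree → low-ability (pays 147).
High-ability: degree gives 188 − 18 = 170; no degree gives 147 − 8 = 139. No deviation. ✓
Low-ability: no degree gives 147 − 12 = 135; degree gives 188 − 45 = 143. Would deviate. ✗

No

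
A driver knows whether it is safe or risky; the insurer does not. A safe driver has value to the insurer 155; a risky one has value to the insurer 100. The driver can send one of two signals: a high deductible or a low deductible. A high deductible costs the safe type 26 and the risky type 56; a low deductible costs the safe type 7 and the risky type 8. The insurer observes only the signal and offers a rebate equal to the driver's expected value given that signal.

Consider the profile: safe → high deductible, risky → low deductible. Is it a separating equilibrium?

If types separate, high deductible earns payment 155 and low deductible earns 100.
Safe: high deductible gives 155 − 26 = 129; low deductible gives 100 − 7 = 93. No deviation. ✓
Risky: low deductible gives 100 − 8 = 92; high deductible gives 155 − 56 = 99. Would deviate. ✗

No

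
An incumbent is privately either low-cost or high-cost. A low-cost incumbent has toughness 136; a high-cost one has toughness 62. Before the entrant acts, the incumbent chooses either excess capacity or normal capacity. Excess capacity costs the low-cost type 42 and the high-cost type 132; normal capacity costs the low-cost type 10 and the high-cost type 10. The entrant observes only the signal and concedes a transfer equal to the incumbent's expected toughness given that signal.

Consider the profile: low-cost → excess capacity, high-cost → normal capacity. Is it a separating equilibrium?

If types separate, excess capacity earns payment 136 and normal capacity earns 62.
Low-cost: excess capacity gives 136 − 42 = 94; normal capacity gives 62 − 10 = 52. No deviation. ✓
High-cost: normal capacity gives 62 − 10 = 52; excess capacity gives 136 − 132 = 4. No deviation. ✓
Neither type gains from mimicking the other.

Yes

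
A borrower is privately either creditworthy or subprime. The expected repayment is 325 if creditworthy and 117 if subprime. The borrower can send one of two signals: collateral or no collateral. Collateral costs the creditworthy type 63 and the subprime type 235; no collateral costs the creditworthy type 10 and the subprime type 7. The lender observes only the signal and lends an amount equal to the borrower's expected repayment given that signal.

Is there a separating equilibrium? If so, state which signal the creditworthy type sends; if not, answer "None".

collateral

Try creditworthy → collateral, subprime → no collateral:
  If types separate, collateral earns payment 325 and no collateral earns 117.
  Creditworthy: collateral gives 325 − 63 = 262; no collateral gives 117 − 10 = 107. No deviation. ✓
  Subprime: no collateral gives 117 − 7 = 110; collateral gives 325 − 235 = 90. No deviation. ✓
Both hold — the creditworthy type sends collateral.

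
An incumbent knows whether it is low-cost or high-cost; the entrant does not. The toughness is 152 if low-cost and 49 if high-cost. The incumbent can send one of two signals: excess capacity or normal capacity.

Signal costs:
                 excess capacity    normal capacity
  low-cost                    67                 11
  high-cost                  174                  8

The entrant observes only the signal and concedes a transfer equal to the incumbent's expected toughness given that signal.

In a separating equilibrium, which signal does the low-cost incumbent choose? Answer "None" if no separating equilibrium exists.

excess capacity

Try low-cost → excess capacity, high-cost → normal capacity:
  If types separate, excess capacity earns payment 152 and normal capacity earns 49.
  Low-cost: excess capacity gives 152 − 67 = 85; normal capacity gives 49 − 11 = 38. No deviation. ✓
  High-cost: normal capacity gives 49 − 8 = 41; excess capacity gives 152 − 174 = -22. No deviation. ✓
Both hold — the low-cost type sends excess capacity.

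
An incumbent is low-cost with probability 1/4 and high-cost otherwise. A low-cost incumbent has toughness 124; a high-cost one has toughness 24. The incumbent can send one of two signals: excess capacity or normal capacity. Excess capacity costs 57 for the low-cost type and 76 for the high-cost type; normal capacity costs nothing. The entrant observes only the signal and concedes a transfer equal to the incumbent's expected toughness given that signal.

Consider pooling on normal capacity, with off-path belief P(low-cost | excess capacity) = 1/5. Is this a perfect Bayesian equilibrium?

Yes

At the pooled signal (normal capacity) the entrant holds the prior 1/4 and pays 1/4·124 + 3/4·24 = 49. Off-path (excess capacity) belief 1/5 gives 1/5·124 + 4/5·24 = 44.
Low-cost: normal capacity gives 49 − 0 = 49; excess capacity gives 44 − 57 = -13. Stays. ✓
High-cost: normal capacity gives 49 − 0 = 49; excess capacity gives 44 − 76 = -32. Stays. ✓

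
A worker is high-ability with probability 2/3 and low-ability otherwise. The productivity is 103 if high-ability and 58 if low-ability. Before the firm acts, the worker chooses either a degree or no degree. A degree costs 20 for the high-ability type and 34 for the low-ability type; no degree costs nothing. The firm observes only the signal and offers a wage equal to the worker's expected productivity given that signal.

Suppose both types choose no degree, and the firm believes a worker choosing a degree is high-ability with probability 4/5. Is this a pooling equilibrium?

Yes

On the equilibrium path (no degree) the firm holds the prior 2/3 and pays 2/3·103 + 1/3·58 = 88. Off-path (degree) belief 4/5 gives 4/5·103 + 1/5·58 = 94.
High-ability: no degree gives 88 − 0 = 88; degree gives 94 − 20 = 74. Stays. ✓
Low-ability: no degree gives 88 − 0 = 88; degree gives 94 − 34 = 60. Stays. ✓
Beliefs are Bayes-consistent on-path and both types best-respond.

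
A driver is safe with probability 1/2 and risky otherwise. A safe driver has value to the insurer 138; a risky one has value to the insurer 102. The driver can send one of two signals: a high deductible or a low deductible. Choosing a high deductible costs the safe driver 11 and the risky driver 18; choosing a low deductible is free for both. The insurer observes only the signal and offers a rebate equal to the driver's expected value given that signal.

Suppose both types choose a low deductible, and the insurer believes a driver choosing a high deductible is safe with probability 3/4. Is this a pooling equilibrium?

At the pooled signal (low deductible) the insurer holds the prior 1/2 and pays 1/2·138 + 1/2·102 = 120. Off-path (high deductible) belief 3/4 gives 3/4·138 + 1/4·102 = 129.
Safe: low deductible gives 120 − 0 = 120; high deductible gives 129 − 11 = 118. Stays. ✓
Risky: low deductible gives 120 − 0 = 120; high deductible gives 129 − 18 = 111. Stays. ✓

Yes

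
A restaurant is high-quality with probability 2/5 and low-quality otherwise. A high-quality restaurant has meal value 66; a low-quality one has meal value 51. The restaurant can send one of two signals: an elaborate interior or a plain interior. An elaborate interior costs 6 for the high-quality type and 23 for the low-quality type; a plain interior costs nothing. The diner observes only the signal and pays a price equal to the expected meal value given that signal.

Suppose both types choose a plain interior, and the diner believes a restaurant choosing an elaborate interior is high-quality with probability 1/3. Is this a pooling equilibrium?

On the equilibrium path (plain interior) the diner holds the prior 2/5 and pays 2/5·66 + 3/5·51 = 57. Off-path (elaborate interior) belief 1/3 gives 1/3·66 + 2/3·51 = 56.
High-quality: plain interior gives 57 − 0 = 57; elaborate interior gives 56 − 6 = 50. Stays. ✓
Low-quality: plain interior gives 57 − 0 = 57; elaborate interior gives 56 − 23 = 33. Stays. ✓
Beliefs are Bayes-consistent on-path and both types best-respond.

Yes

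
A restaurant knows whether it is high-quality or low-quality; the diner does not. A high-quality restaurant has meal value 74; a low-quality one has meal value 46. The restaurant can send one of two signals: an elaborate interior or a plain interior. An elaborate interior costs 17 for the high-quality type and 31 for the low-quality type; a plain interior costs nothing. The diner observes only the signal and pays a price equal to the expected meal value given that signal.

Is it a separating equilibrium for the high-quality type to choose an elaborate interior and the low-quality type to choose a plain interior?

Yes

Under separation the diner infers type exactly: elaborate interior → high-quality (pays 74), plain interior → low-quality (pays 46).
High-quality: elaborate interior gives 74 − 17 = 57; plain interior gives 46 − 0 = 46. No deviation. ✓
Low-quality: plain interior gives 46 − 0 = 46; elaborate interior gives 74 − 31 = 43. No deviation. ✓
Both incentive constraints hold.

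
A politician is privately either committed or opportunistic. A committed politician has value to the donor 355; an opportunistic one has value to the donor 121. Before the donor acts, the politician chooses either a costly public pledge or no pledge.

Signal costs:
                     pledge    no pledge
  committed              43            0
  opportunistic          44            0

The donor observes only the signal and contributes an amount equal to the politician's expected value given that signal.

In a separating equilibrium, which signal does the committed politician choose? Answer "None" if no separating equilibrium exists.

Try committed → pledge, opportunistic → no pledge:
  If types separate, pledge earns payment 355 and no pledge earns 121.
  Committed: pledge gives 355 − 43 = 312; no pledge gives 121 − 0 = 121. No deviation. ✓
  Opportunistic: no pledge gives 121 − 0 = 121; pledge gives 355 − 44 = 311. Would deviate. ✗
Try committed → no pledge, opportunistic → pledge:
  If types separate, no pledge earns payment 355 and pledge earns 121.
  Committed: no pledge gives 355 − 0 = 355; pledge gives 121 − 43 = 78. No deviation. ✓
  Opportunistic: pledge gives 121 − 44 = 77; no pledge gives 355 − 0 = 355. Would deviate. ✗
Neither assignment is incentive-compatible.

None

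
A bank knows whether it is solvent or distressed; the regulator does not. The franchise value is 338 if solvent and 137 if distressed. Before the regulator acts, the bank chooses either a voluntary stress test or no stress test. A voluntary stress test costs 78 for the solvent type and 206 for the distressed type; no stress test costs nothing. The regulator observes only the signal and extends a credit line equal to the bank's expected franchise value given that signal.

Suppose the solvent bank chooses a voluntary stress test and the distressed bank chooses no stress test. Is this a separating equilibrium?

Yes

If types separate, stress test earns payment 338 and no stress test earns 137.
Solvent: stress test gives 338 − 78 = 260; no stress test gives 137 − 0 = 137. No deviation. ✓
Distressed: no stress test gives 137 − 0 = 137; stress test gives 338 − 206 = 132. No deviation. ✓
Both incentive constraints hold.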